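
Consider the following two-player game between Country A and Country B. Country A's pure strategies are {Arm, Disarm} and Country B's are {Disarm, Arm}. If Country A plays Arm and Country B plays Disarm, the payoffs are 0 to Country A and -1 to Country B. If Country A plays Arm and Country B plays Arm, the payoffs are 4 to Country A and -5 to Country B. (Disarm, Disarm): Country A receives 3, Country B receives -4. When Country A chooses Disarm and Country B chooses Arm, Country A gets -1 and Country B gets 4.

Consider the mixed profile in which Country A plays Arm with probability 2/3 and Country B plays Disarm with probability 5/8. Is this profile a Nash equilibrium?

Check Country B's indifference given Country A's mix p = 2/3:
  payoff from Disarm = -2; payoff from Arm = -2 — equal.
Check Country A's indifference given Country B's mix q = 5/8:
  payoff from Arm = 3/2; payoff from Disarm = 3/2 — equal.
Both players are indifferent, so neither can profitably deviate.

Yes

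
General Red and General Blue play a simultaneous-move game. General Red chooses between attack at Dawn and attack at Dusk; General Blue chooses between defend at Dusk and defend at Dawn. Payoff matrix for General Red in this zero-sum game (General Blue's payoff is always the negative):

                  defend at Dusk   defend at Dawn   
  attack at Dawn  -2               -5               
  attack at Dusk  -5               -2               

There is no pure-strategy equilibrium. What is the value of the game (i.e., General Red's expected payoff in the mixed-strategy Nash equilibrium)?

v = -7/2

For General Red to be willing to mix, General Red must be indifferent between attack at Dawn and attack at Dusk, which pins down General Blue's mix.
  General Red's payoff to attack at Dawn: q·(-2) + (1−q)·(-5) = 3q - 5
  General Red's payoff to attack at Dusk: q·(-5) + (1−q)·(-2) = -3q - 2
  3q - 5 = -3q - 2  ⇒  6q = 3  ⇒  q = 1/2.
The value is General Red's expected payoff against this mix (using attack at Dawn): (1/2)·(-2) + (1/2)·(-5) = -7/2.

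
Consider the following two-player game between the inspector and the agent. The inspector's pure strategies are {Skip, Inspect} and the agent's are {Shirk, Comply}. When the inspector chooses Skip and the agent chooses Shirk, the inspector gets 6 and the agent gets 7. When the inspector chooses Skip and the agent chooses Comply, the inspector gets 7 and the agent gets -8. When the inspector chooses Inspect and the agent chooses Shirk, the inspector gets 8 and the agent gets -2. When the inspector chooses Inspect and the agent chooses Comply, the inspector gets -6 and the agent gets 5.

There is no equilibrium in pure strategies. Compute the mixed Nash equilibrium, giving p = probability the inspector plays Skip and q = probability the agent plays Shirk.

p = 7/22, q = 13/15

Set the agent's expected payoff from Shirk equal to that from Comply:
  the agent's payoff to Shirk: p·7 + (1−p)·(-2) = 9p - 2
  the agent's payoff to Comply: p·(-8) + (1−p)·5 = -13p + 5
  9p - 2 = -13p + 5  ⇒  22p = 7  ⇒  p = 7/22.
In a mixed equilibrium the inspector is indifferent between Skip and Inspect; this condition fixes q.
  the inspector's payoff to Skip: q·6 + (1−q)·7 = -q + 7
  the inspector's payoff to Inspect: q·8 + (1−q)·(-6) = 14q - 6
  -q + 7 = 14q - 6  ⇒  -15q = -13  ⇒  q = 13/15.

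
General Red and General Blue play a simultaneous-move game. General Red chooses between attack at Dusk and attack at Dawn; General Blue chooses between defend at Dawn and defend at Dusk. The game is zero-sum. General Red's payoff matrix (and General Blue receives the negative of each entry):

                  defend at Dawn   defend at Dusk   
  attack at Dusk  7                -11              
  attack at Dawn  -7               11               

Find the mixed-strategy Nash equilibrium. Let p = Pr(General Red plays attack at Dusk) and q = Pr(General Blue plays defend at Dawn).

p = 1/2, q = 11/18

Set General Blue's expected payoff from defend at Dawn equal to that from defend at Dusk:
  General Blue's payoff from defend at Dawn: p·(-7) + (1−p)·7 = -14p + 7
  General Blue's payoff from defend at Dusk: p·11 + (1−p)·(-11) = 22p - 11
  -14p + 7 = 22p - 11  ⇒  -36p = -18  ⇒  p = 1/2.
General Blue's mix must leave General Red indifferent between attack at Dusk and attack at Dawn.
  General Red's expected payoff from attack at Dusk: q·7 + (1−q)·(-11) = 18q - 11
  General Red's expected payoff from attack at Dawn: q·(-7) + (1−q)·11 = -18q + 11
  18q - 11 = -18q + 11  ⇒  36q = 22  ⇒  q = 11/18.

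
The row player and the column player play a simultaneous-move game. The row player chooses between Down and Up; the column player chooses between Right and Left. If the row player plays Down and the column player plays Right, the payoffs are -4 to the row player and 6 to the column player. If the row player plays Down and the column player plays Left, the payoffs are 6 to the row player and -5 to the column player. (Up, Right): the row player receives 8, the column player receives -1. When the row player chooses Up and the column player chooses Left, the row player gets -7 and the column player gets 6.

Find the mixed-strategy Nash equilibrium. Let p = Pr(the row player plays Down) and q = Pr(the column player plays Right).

p = 7/18, q = 13/25

In a mixed equilibrium the column player is indifferent between Right and Left; this condition fixes p.
  the column player's expected payoff from Right: p·6 + (1−p)·(-1) = 7p - 1
  the column player's expected payoff from Left: p·(-5) + (1−p)·6 = -11p + 6
  7p - 1 = -11p + 6  ⇒  18p = 7  ⇒  p = 7/18.
For the row player to be willing to mix, the row player must be indifferent between Down and Up, which pins down the column player's mix.
  the row player's payoff from Down: q·(-4) + (1−q)·6 = -10q + 6
  the row player's payoff from Up: q·8 + (1−q)·(-7) = 15q - 7
  -10q + 6 = 15q - 7  ⇒  -25q = -13  ⇒  q = 13/25.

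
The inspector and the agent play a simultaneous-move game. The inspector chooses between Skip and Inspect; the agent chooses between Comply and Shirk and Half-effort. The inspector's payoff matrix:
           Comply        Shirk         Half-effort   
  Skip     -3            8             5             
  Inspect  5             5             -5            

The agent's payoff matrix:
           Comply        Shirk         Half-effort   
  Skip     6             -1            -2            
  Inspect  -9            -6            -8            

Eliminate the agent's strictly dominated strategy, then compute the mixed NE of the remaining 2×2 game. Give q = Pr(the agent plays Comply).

The agent's strategy Half-effort is strictly dominated by Shirk: -1 > -2 and -6 > -8. Eliminate Half-effort.
In a mixed equilibrium the inspector is indifferent between Skip and Inspect; this condition fixes q.
  the inspector's expected payoff from Skip: q·(-3) + (1−q)·8 = -11q + 8
  the inspector's expected payoff from Inspect: q·5 + (1−q)·5 = 5
  -11q + 8 = 5  ⇒  -11q = -3  ⇒  q = 3/11.

q = 3/11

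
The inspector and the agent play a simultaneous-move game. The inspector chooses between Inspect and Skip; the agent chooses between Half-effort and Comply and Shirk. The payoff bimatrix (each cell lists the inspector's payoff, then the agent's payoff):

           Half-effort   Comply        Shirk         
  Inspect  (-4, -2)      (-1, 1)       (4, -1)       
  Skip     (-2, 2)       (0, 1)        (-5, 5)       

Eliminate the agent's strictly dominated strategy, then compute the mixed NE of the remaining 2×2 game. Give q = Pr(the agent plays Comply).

q = 9/10

The agent's strategy Half-effort is strictly dominated by Shirk: -1 > -2 and 5 > 2. Eliminate Half-effort.
The agent's mix must leave the inspector indifferent between Inspect and Skip.
  the inspector's expected payoff from Inspect: q·(-1) + (1−q)·4 = -5q + 4
  the inspector's expected payoff from Skip: q·0 + (1−q)·(-5) = 5q - 5
  -5q + 4 = 5q - 5  ⇒  -10q = -9  ⇒  q = 9/10.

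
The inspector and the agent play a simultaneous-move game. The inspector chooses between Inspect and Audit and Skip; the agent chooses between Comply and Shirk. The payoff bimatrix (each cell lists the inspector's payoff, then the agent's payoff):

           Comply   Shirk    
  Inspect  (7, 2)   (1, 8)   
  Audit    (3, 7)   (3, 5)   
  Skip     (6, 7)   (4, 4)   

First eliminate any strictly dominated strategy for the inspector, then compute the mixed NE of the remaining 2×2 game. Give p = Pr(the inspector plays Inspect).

The inspector's strategy Audit is strictly dominated by Skip: 6 > 3 and 4 > 3. Eliminate Audit.
In a mixed equilibrium the agent is indifferent between Comply and Shirk; this condition fixes p.
  the agent's payoff from Comply: p·2 + (1−p)·7 = -5p + 7
  the agent's payoff from Shirk: p·8 + (1−p)·4 = 4p + 4
  -5p + 7 = 4p + 4  ⇒  -9p = -3  ⇒  p = 1/3.

p = 1/3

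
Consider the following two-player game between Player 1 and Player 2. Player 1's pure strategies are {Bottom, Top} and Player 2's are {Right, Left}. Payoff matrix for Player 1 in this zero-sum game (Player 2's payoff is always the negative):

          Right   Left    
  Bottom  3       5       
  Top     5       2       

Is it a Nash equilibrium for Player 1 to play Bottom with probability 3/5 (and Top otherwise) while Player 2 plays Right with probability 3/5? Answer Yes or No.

Check Player 2's indifference given Player 1's mix p = 3/5:
  payoff from Right = -19/5; payoff from Left = -19/5 — equal.
Check Player 1's indifference given Player 2's mix q = 3/5:
  payoff from Bottom = 19/5; payoff from Top = 19/5 — equal.
Both players are indifferent, so neither can profitably deviate.

Yes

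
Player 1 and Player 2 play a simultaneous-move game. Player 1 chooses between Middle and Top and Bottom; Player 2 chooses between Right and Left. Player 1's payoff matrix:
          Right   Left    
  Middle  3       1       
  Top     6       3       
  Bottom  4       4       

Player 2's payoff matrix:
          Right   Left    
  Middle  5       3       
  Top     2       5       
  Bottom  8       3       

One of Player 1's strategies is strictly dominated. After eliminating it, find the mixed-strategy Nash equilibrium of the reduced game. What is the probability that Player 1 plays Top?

Player 1's strategy Middle is strictly dominated by Bottom: 4 > 3 and 4 > 1. Eliminate Middle.
Player 2's indifference between Right and Left determines Player 1's mixing probability p:
  Player 2's payoff to Right: p·2 + (1−p)·8 = -6p + 8
  Player 2's payoff to Left: p·5 + (1−p)·3 = 2p + 3
  -6p + 8 = 2p + 3  ⇒  -8p = -5  ⇒  p = 5/8.

p = 5/8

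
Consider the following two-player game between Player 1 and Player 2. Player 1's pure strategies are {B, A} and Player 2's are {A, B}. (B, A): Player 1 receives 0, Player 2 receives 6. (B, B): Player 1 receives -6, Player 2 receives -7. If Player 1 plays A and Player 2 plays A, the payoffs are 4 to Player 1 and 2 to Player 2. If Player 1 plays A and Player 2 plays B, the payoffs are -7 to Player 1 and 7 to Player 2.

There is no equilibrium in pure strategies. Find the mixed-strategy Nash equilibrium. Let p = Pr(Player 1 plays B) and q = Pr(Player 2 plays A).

Player 2's indifference between A and B determines Player 1's mixing probability p:
  Player 2's payoff to A: p·6 + (1−p)·2 = 4p + 2
  Player 2's payoff to B: p·(-7) + (1−p)·7 = -14p + 7
  4p + 2 = -14p + 7  ⇒  18p = 5  ⇒  p = 5/18.
In a mixed equilibrium Player 1 is indifferent between B and A; this condition fixes q.
  Player 1's payoff from B: q·0 + (1−q)·(-6) = 6q - 6
  Player 1's payoff from A: q·4 + (1−q)·(-7) = 11q - 7
  6q - 6 = 11q - 7  ⇒  -5q = -1  ⇒  q = 1/5.

p = 5/18, q = 1/5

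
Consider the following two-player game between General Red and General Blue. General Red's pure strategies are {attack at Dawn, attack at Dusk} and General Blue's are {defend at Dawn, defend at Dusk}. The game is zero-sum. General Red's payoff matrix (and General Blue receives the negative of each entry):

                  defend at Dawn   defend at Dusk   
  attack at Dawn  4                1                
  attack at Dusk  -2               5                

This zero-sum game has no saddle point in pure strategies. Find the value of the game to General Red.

For General Red to be willing to mix, General Red must be indifferent between attack at Dawn and attack at Dusk, which pins down General Blue's mix.
  General Red's payoff from attack at Dawn: q·4 + (1−q)·1 = 3q + 1
  General Red's payoff from attack at Dusk: q·(-2) + (1−q)·5 = -7q + 5
  3q + 1 = -7q + 5  ⇒  10q = 4  ⇒  q = 2/5.
The value is General Red's expected payoff against this mix (using attack at Dawn): (2/5)·4 + (3/5)·1 = 11/5.

v = 11/5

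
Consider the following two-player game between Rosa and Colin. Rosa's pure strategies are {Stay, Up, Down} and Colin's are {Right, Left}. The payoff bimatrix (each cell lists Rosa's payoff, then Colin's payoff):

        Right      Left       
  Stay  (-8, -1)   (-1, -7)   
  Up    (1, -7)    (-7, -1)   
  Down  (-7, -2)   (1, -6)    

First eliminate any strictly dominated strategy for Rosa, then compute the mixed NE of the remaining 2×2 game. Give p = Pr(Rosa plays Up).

p = 2/5

Rosa's strategy Stay is strictly dominated by Down: -7 > -8 and 1 > -1. Eliminate Stay.
Colin's indifference between Right and Left determines Rosa's mixing probability p:
  Colin's payoff from Right: p·(-7) + (1−p)·(-2) = -5p - 2
  Colin's payoff from Left: p·(-1) + (1−p)·(-6) = 5p - 6
  -5p - 2 = 5p - 6  ⇒  -10p = -4  ⇒  p = 2/5.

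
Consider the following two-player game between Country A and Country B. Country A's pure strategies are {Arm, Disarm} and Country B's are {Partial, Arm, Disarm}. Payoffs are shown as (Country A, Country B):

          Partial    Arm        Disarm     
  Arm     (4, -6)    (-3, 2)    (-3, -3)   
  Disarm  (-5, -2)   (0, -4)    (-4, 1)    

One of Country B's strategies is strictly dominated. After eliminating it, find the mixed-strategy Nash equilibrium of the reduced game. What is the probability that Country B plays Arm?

Country B's strategy Partial is strictly dominated by Disarm: -3 > -6 and 1 > -2. Eliminate Partial.
Set Country A's expected payoff from Arm equal to that from Disarm:
  Country A's expected payoff from Arm: q·(-3) + (1−q)·(-3) = -3
  Country A's expected payoff from Disarm: q·0 + (1−q)·(-4) = 4q - 4
  -3 = 4q - 4  ⇒  -4q = -1  ⇒  q = 1/4.

q = 1/4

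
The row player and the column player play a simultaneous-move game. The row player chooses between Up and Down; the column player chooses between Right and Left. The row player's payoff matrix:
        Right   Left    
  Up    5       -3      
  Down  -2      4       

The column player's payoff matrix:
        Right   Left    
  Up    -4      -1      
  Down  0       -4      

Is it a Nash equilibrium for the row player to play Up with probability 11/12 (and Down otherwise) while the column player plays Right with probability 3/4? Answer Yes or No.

No

Given the row player's mix p = 11/12, the column player's payoff from Right is -11/3 but from Left is -5/4. The column player strictly prefers Left, so the column player would not mix.
So the proposed profile is not a Nash equilibrium.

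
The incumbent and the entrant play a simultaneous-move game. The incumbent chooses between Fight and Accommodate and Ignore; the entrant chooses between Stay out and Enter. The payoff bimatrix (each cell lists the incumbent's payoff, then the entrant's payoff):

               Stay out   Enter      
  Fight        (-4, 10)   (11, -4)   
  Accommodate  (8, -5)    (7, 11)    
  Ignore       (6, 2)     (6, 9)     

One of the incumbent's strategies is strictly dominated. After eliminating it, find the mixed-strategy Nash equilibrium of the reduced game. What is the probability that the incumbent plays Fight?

The incumbent's strategy Ignore is strictly dominated by Accommodate: 8 > 6 and 7 > 6. Eliminate Ignore.
In a mixed equilibrium the entrant is indifferent between Stay out and Enter; this condition fixes p.
  the entrant's payoff to Stay out: p·10 + (1−p)·(-5) = 15p - 5
  the entrant's payoff to Enter: p·(-4) + (1−p)·11 = -15p + 11
  15p - 5 = -15p + 11  ⇒  30p = 16  ⇒  p = 8/15.

p = 8/15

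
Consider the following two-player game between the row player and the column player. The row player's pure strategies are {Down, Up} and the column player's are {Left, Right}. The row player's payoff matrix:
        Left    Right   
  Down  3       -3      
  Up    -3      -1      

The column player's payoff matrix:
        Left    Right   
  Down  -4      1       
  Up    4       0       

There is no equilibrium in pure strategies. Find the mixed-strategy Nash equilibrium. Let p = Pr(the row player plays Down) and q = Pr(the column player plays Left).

p = 4/9, q = 1/4

In a mixed equilibrium the column player is indifferent between Left and Right; this condition fixes p.
  the column player's payoff to Left: p·(-4) + (1−p)·4 = -8p + 4
  the column player's payoff to Right: p·1 + (1−p)·0 = p
  -8p + 4 = p  ⇒  -9p = -4  ⇒  p = 4/9.
For the row player to be willing to mix, the row player must be indifferent between Down and Up, which pins down the column player's mix.
  the row player's expected payoff from Down: q·3 + (1−q)·(-3) = 6q - 3
  the row player's expected payoff from Up: q·(-3) + (1−q)·(-1) = -2q - 1
  6q - 3 = -2q - 1  ⇒  8q = 2  ⇒  q = 1/4.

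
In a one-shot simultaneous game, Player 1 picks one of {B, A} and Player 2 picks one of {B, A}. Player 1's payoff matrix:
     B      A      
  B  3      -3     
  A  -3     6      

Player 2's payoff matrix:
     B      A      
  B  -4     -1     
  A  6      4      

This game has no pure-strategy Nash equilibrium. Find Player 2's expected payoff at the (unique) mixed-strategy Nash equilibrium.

Player 1's mix must leave Player 2 indifferent between B and A.
  Player 2's payoff to B: p·(-4) + (1−p)·6 = -10p + 6
  Player 2's payoff to A: p·(-1) + (1−p)·4 = -5p + 4
  -10p + 6 = -5p + 4  ⇒  -5p = -2  ⇒  p = 2/5.
At equilibrium Player 2 is indifferent across columns, so Player 2's payoff equals the payoff from B: (2/5)·(-4) + (3/5)·6 = 2.

2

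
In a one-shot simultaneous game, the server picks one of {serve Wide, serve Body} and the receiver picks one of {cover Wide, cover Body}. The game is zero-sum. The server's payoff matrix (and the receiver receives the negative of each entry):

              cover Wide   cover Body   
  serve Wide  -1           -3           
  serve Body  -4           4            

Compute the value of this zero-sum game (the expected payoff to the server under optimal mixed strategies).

In a mixed equilibrium the server is indifferent between serve Wide and serve Body; this condition fixes q.
  the server's expected payoff from serve Wide: q·(-1) + (1−q)·(-3) = 2q - 3
  the server's expected payoff from serve Body: q·(-4) + (1−q)·4 = -8q + 4
  2q - 3 = -8q + 4  ⇒  10q = 7  ⇒  q = 7/10.
The value is the server's expected payoff against this mix (using serve Wide): (7/10)·(-1) + (3/10)·(-3) = -8/5.

v = -8/5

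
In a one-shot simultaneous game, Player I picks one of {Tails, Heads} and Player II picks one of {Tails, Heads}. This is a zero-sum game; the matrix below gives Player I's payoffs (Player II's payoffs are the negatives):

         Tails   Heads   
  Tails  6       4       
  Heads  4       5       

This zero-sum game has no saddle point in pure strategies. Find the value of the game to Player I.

Player II's mix must leave Player I indifferent between Tails and Heads.
  Player I's expected payoff from Tails: q·6 + (1−q)·4 = 2q + 4
  Player I's expected payoff from Heads: q·4 + (1−q)·5 = -q + 5
  2q + 4 = -q + 5  ⇒  3q = 1  ⇒  q = 1/3.
The value is Player I's expected payoff against this mix (using Tails): (1/3)·6 + (2/3)·4 = 14/3.

v = 14/3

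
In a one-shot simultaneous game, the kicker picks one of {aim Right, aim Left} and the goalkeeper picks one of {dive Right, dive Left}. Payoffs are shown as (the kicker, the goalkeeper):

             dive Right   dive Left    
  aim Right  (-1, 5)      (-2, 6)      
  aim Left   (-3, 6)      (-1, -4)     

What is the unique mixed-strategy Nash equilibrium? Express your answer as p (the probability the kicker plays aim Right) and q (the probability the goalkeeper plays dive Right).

The goalkeeper's indifference between dive Right and dive Left determines the kicker's mixing probability p:
  the goalkeeper's payoff from dive Right: p·5 + (1−p)·6 = -p + 6
  the goalkeeper's payoff from dive Left: p·6 + (1−p)·(-4) = 10p - 4
  -p + 6 = 10p - 4  ⇒  -11p = -10  ⇒  p = 10/11.
In a mixed equilibrium the kicker is indifferent between aim Right and aim Left; this condition fixes q.
  the kicker's expected payoff from aim Right: q·(-1) + (1−q)·(-2) = q - 2
  the kicker's expected payoff from aim Left: q·(-3) + (1−q)·(-1) = -2q - 1
  q - 2 = -2q - 1  ⇒  3q = 1  ⇒  q = 1/3.

p = 10/11, q = 1/3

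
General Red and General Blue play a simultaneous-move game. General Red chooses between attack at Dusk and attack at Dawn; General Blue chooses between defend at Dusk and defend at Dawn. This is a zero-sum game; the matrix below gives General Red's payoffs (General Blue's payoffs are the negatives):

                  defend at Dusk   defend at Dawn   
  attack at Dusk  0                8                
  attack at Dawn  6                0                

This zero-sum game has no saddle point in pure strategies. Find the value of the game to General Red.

v = 24/7

In a mixed equilibrium General Red is indifferent between attack at Dusk and attack at Dawn; this condition fixes q.
  General Red's payoff from attack at Dusk: q·0 + (1−q)·8 = -8q + 8
  General Red's payoff from attack at Dawn: q·6 + (1−q)·0 = 6q
  -8q + 8 = 6q  ⇒  -14q = -8  ⇒  q = 4/7.
The value is General Red's expected payoff against this mix (using attack at Dusk): (4/7)·0 + (3/7)·8 = 24/7.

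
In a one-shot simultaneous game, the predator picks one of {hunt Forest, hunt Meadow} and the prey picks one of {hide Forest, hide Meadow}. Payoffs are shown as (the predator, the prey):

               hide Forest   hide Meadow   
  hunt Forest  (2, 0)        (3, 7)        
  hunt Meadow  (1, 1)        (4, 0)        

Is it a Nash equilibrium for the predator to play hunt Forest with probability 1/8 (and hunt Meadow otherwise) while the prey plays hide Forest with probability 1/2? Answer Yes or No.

Yes

Check the prey's indifference given the predator's mix p = 1/8:
  payoff from hide Forest = 7/8; payoff from hide Meadow = 7/8 — equal.
Check the predator's indifference given the prey's mix q = 1/2:
  payoff from hunt Forest = 5/2; payoff from hunt Meadow = 5/2 — equal.
Both players are indifferent, so neither can profitably deviate.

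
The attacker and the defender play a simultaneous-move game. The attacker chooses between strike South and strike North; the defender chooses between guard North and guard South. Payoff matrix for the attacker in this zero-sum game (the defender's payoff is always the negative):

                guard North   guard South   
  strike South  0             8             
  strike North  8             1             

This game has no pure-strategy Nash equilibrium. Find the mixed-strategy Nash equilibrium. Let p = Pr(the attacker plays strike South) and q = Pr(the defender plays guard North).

For the defender to be willing to mix, the defender must be indifferent between guard North and guard South, which pins down the attacker's mix.
  the defender's payoff to guard North: p·0 + (1−p)·(-8) = 8p - 8
  the defender's payoff to guard South: p·(-8) + (1−p)·(-1) = -7p - 1
  8p - 8 = -7p - 1  ⇒  15p = 7  ⇒  p = 7/15.
In a mixed equilibrium the attacker is indifferent between strike South and strike North; this condition fixes q.
  the attacker's expected payoff from strike South: q·0 + (1−q)·8 = -8q + 8
  the attacker's expected payoff from strike North: q·8 + (1−q)·1 = 7q + 1
  -8q + 8 = 7q + 1  ⇒  -15q = -7  ⇒  q = 7/15.

p = 7/15, q = 7/15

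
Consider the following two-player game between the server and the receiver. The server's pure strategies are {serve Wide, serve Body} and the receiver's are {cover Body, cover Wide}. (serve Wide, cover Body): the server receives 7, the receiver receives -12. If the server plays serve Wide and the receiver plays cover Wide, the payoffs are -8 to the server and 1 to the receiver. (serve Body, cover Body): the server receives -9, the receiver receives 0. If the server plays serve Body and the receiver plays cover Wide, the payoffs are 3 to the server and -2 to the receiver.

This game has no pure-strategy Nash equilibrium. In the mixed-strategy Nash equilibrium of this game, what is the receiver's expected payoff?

Set the receiver's expected payoff from cover Body equal to that from cover Wide:
  the receiver's payoff from cover Body: p·(-12) + (1−p)·0 = -12p
  the receiver's payoff from cover Wide: p·1 + (1−p)·(-2) = 3p - 2
  -12p = 3p - 2  ⇒  -15p = -2  ⇒  p = 2/15.
At equilibrium the receiver is indifferent across columns, so the receiver's payoff equals the payoff from cover Body: (2/15)·(-12) + (13/15)·0 = -8/5.

-8/5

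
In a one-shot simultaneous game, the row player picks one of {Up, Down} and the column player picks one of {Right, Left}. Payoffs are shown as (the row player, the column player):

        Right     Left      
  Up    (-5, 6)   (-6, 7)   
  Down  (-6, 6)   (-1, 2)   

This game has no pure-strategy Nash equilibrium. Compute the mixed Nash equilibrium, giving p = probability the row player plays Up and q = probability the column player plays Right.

p = 4/5, q = 5/6

The column player's indifference between Right and Left determines the row player's mixing probability p:
  the column player's payoff from Right: p·6 + (1−p)·6 = 6
  the column player's payoff from Left: p·7 + (1−p)·2 = 5p + 2
  6 = 5p + 2  ⇒  -5p = -4  ⇒  p = 4/5.
For the row player to be willing to mix, the row player must be indifferent between Up and Down, which pins down the column player's mix.
  the row player's payoff to Up: q·(-5) + (1−q)·(-6) = q - 6
  the row player's payoff to Down: q·(-6) + (1−q)·(-1) = -5q - 1
  q - 6 = -5q - 1  ⇒  6q = 5  ⇒  q = 5/6.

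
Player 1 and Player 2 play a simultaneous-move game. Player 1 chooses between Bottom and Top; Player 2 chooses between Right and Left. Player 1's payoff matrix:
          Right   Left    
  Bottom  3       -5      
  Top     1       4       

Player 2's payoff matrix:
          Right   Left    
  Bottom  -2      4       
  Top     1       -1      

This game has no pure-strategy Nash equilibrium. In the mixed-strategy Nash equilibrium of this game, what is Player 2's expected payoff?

1/4

Player 1's mix must leave Player 2 indifferent between Right and Left.
  Player 2's payoff to Right: p·(-2) + (1−p)·1 = -3p + 1
  Player 2's payoff to Left: p·4 + (1−p)·(-1) = 5p - 1
  -3p + 1 = 5p - 1  ⇒  -8p = -2  ⇒  p = 1/4.
At equilibrium Player 2 is indifferent across columns, so Player 2's payoff equals the payoff from Right: (1/4)·(-2) + (3/4)·1 = 1/4.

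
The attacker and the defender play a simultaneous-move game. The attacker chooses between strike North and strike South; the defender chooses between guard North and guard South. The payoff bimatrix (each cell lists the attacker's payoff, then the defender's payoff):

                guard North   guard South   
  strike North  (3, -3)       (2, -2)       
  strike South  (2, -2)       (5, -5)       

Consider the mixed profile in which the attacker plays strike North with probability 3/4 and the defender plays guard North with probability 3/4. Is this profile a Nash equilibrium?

Check the defender's indifference given the attacker's mix p = 3/4:
  payoff from guard North = -11/4; payoff from guard South = -11/4 — equal.
Check the attacker's indifference given the defender's mix q = 3/4:
  payoff from strike North = 11/4; payoff from strike South = 11/4 — equal.
Both players are indifferent, so neither can profitably deviate.

Yes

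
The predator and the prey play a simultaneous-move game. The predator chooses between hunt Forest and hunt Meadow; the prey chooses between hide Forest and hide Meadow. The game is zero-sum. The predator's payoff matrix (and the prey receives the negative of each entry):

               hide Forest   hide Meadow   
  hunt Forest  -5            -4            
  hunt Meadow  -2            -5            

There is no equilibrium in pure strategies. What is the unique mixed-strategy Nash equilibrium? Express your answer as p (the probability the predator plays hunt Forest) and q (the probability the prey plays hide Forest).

In a mixed equilibrium the prey is indifferent between hide Forest and hide Meadow; this condition fixes p.
  the prey's payoff to hide Forest: p·5 + (1−p)·2 = 3p + 2
  the prey's payoff to hide Meadow: p·4 + (1−p)·5 = -p + 5
  3p + 2 = -p + 5  ⇒  4p = 3  ⇒  p = 3/4.
Set the predator's expected payoff from hunt Forest equal to that from hunt Meadow:
  the predator's payoff from hunt Forest: q·(-5) + (1−q)·(-4) = -q - 4
  the predator's payoff from hunt Meadow: q·(-2) + (1−q)·(-5) = 3q - 5
  -q - 4 = 3q - 5  ⇒  -4q = -1  ⇒  q = 1/4.

p = 3/4, q = 1/4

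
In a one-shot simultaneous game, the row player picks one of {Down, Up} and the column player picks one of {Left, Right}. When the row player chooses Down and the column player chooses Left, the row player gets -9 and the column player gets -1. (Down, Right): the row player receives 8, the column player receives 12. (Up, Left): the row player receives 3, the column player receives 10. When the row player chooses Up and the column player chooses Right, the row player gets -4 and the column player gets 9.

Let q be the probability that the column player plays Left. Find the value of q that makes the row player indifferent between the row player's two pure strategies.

q = 1/2

The column player's mix must leave the row player indifferent between Down and Up.
  the row player's payoff to Down: q·(-9) + (1−q)·8 = -17q + 8
  the row player's payoff to Up: q·3 + (1−q)·(-4) = 7q - 4
  -17q + 8 = 7q - 4  ⇒  -24q = -12  ⇒  q = 1/2.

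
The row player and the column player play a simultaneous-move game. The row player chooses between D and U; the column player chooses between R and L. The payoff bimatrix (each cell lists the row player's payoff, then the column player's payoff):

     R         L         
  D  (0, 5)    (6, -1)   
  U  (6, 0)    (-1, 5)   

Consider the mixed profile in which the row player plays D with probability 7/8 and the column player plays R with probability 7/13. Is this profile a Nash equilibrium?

No

Given the row player's mix p = 7/8, the column player's payoff from R is 35/8 but from L is -1/4. The column player strictly prefers R, so the column player would not mix.
So the proposed profile is not a Nash equilibrium.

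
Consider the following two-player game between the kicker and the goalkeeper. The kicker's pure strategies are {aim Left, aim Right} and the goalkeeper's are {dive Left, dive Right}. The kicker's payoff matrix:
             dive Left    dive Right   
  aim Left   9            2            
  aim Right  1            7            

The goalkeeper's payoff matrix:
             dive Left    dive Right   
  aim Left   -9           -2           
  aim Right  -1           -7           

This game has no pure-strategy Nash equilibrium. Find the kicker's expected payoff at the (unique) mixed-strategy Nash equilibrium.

61/13

Set the kicker's expected payoff from aim Left equal to that from aim Right:
  the kicker's expected payoff from aim Left: q·9 + (1−q)·2 = 7q + 2
  the kicker's expected payoff from aim Right: q·1 + (1−q)·7 = -6q + 7
  7q + 2 = -6q + 7  ⇒  13q = 5  ⇒  q = 5/13.
At equilibrium the kicker is indifferent across rows, so the kicker's payoff equals the payoff from aim Left: (5/13)·9 + (8/13)·2 = 61/13.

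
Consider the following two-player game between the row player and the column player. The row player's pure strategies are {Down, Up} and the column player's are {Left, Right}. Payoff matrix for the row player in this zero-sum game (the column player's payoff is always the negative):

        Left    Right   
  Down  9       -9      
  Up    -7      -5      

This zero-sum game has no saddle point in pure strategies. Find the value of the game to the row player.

The row player's indifference between Down and Up determines the column player's mixing probability q:
  the row player's payoff from Down: q·9 + (1−q)·(-9) = 18q - 9
  the row player's payoff from Up: q·(-7) + (1−q)·(-5) = -2q - 5
  18q - 9 = -2q - 5  ⇒  20q = 4  ⇒  q = 1/5.
The value is the row player's expected payoff against this mix (using Down): (1/5)·9 + (4/5)·(-9) = -27/5.

v = -27/5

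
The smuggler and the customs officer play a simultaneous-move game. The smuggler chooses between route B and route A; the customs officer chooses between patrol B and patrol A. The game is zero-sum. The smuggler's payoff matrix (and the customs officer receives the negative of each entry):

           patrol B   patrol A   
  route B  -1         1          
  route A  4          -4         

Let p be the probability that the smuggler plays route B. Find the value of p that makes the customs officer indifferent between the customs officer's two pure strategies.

For the customs officer to be willing to mix, the customs officer must be indifferent between patrol B and patrol A, which pins down the smuggler's mix.
  the customs officer's payoff to patrol B: p·1 + (1−p)·(-4) = 5p - 4
  the customs officer's payoff to patrol A: p·(-1) + (1−p)·4 = -5p + 4
  5p - 4 = -5p + 4  ⇒  10p = 8  ⇒  p = 4/5.

p = 4/5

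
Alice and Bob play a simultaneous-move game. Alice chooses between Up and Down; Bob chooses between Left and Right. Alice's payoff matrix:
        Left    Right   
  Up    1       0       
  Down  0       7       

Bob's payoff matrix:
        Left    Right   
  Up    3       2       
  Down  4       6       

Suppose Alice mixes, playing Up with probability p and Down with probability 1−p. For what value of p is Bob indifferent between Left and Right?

p = 2/3

Alice's mix must leave Bob indifferent between Left and Right.
  Bob's payoff to Left: p·3 + (1−p)·4 = -p + 4
  Bob's payoff to Right: p·2 + (1−p)·6 = -4p + 6
  -p + 4 = -4p + 6  ⇒  3p = 2  ⇒  p = 2/3.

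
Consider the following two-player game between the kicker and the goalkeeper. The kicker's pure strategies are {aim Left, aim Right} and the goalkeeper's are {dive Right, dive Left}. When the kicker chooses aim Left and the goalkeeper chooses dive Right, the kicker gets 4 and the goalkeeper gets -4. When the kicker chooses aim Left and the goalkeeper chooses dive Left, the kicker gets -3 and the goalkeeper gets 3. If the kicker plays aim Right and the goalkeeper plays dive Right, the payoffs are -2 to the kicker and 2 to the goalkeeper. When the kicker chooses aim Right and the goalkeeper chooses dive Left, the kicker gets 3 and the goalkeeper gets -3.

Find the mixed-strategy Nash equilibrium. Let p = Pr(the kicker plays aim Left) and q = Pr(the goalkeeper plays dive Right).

p = 5/12, q = 1/2

The kicker's mix must leave the goalkeeper indifferent between dive Right and dive Left.
  the goalkeeper's payoff from dive Right: p·(-4) + (1−p)·2 = -6p + 2
  the goalkeeper's payoff from dive Left: p·3 + (1−p)·(-3) = 6p - 3
  -6p + 2 = 6p - 3  ⇒  -12p = -5  ⇒  p = 5/12.
The kicker's indifference between aim Left and aim Right determines the goalkeeper's mixing probability q:
  the kicker's payoff to aim Left: q·4 + (1−q)·(-3) = 7q - 3
  the kicker's payoff to aim Right: q·(-2) + (1−q)·3 = -5q + 3
  7q - 3 = -5q + 3  ⇒  12q = 6  ⇒  q = 1/2.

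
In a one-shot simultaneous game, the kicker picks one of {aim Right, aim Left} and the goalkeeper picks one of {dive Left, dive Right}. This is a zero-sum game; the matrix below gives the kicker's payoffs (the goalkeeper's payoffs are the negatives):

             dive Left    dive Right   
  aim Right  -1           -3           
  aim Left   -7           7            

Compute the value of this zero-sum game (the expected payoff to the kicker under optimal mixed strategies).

v = -7/4

For the kicker to be willing to mix, the kicker must be indifferent between aim Right and aim Left, which pins down the goalkeeper's mix.
  the kicker's payoff to aim Right: q·(-1) + (1−q)·(-3) = 2q - 3
  the kicker's payoff to aim Left: q·(-7) + (1−q)·7 = -14q + 7
  2q - 3 = -14q + 7  ⇒  16q = 10  ⇒  q = 5/8.
The value is the kicker's expected payoff against this mix (using aim Right): (5/8)·(-1) + (3/8)·(-3) = -7/4.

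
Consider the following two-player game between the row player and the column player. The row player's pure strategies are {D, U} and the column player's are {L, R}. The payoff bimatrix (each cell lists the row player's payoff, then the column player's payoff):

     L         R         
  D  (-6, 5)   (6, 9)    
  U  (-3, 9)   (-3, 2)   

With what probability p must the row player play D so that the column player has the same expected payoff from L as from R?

p = 7/11

The column player's indifference between L and R determines the row player's mixing probability p:
  the column player's payoff to L: p·5 + (1−p)·9 = -4p + 9
  the column player's payoff to R: p·9 + (1−p)·2 = 7p + 2
  -4p + 9 = 7p + 2  ⇒  -11p = -7  ⇒  p = 7/11.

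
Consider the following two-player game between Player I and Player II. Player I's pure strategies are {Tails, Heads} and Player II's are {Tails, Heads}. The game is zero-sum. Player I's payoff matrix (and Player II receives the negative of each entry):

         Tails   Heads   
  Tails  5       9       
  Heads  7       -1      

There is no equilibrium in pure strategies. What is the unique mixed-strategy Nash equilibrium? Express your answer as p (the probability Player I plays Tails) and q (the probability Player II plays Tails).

p = 2/3, q = 5/6

Player II's indifference between Tails and Heads determines Player I's mixing probability p:
  Player II's payoff to Tails: p·(-5) + (1−p)·(-7) = 2p - 7
  Player II's payoff to Heads: p·(-9) + (1−p)·1 = -10p + 1
  2p - 7 = -10p + 1  ⇒  12p = 8  ⇒  p = 2/3.
Player I's indifference between Tails and Heads determines Player II's mixing probability q:
  Player I's payoff to Tails: q·5 + (1−q)·9 = -4q + 9
  Player I's payoff to Heads: q·7 + (1−q)·(-1) = 8q - 1
  -4q + 9 = 8q - 1  ⇒  -12q = -10  ⇒  q = 5/6.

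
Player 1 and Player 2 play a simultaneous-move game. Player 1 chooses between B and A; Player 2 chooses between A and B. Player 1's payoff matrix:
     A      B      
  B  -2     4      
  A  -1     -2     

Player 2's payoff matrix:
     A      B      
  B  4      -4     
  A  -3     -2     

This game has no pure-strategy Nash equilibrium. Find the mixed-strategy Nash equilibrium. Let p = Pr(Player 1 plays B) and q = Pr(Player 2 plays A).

Set Player 2's expected payoff from A equal to that from B:
  Player 2's payoff to A: p·4 + (1−p)·(-3) = 7p - 3
  Player 2's payoff to B: p·(-4) + (1−p)·(-2) = -2p - 2
  7p - 3 = -2p - 2  ⇒  9p = 1  ⇒  p = 1/9.
Set Player 1's expected payoff from B equal to that from A:
  Player 1's expected payoff from B: q·(-2) + (1−q)·4 = -6q + 4
  Player 1's expected payoff from A: q·(-1) + (1−q)·(-2) = q - 2
  -6q + 4 = q - 2  ⇒  -7q = -6  ⇒  q = 6/7.

p = 1/9, q = 6/7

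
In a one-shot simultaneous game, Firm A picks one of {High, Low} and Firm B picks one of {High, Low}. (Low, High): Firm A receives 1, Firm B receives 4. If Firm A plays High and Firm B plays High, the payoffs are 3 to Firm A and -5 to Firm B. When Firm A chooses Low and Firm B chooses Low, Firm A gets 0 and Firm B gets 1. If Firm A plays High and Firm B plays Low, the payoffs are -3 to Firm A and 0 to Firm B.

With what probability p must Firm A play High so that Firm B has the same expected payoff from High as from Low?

Firm A's mix must leave Firm B indifferent between High and Low.
  Firm B's expected payoff from High: p·(-5) + (1−p)·4 = -9p + 4
  Firm B's expected payoff from Low: p·0 + (1−p)·1 = -p + 1
  -9p + 4 = -p + 1  ⇒  -8p = -3  ⇒  p = 3/8.

p = 3/8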